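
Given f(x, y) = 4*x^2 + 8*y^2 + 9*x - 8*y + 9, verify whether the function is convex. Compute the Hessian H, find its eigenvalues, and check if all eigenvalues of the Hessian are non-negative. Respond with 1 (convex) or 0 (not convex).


The Hessian of f(x,y) = 4*x^2 + 8*y^2 + 9*x - 8*y + 9 is:
H = [[8, 0], [0, 16]]
Trace = 8 + 16 = 24
Determinant = 8*16 - (0)^2 = 128
Discriminant = (24)^2 - 4*128 = 64.0
Eigenvalues: lambda_1 = 8.0, lambda_2 = 16.0
The function is convex.

1


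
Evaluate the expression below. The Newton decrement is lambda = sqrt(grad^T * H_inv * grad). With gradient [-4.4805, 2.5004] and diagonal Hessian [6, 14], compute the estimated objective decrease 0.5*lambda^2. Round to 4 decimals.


Step 1: H is diagonal, so H^(-1) * g = [-0.7468, 0.1786].
Step 2: g^T H^(-1) g = sum_i g_i^2 / H_ii
  = (-4.4805)^2/6 + (2.5004)^2/14
  = 3.3458 + 0.4466 = 3.7924
Step 3: Objective decrease = 0.5 * g^T H^(-1) g = 1.8962


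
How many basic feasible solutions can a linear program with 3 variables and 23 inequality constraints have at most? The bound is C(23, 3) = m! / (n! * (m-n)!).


Each vertex corresponds to some choice of n active constraints out of m, so the number of vertices is at most C(m, n) = m! / (n!(m-n)!).
m = 23, n = 3
Numerator: 23 * 22 * 21
Denominator: 3! = 6
C(23, 3) = 1771


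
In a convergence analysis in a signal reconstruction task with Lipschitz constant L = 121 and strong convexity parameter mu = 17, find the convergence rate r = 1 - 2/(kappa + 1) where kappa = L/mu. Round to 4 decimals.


Step 1: Compute the condition number.
kappa = L/mu = 121/17 = 7.1176
Step 2: Compute the convergence rate.
r = 1 - 2/(kappa + 1) = 1 - 2*mu/(L + mu) = (L - mu)/(L + mu) = 104/138 = 0.7536


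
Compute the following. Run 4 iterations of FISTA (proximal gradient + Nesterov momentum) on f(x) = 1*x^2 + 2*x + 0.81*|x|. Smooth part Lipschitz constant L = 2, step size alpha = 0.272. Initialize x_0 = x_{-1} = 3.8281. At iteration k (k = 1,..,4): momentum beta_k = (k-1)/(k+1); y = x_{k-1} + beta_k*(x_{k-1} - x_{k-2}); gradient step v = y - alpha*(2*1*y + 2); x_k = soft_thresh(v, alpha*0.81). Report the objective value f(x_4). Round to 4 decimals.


FISTA on f(x) = 1*x^2 + 2*x + 0.81*|x|
L = 2, alpha = 0.272
Iteration 1: beta = 0.0, y = 3.8281 + 0.0*(3.8281 - 3.8281) = 3.8281
  grad(y) = 9.6562, v = y - alpha*grad = 1.2016
  prox(v) = soft_thresh(1.2016, 0.2203) = 0.9813
Iteration 2: beta = 0.3333, y = 0.9813 + 0.3333*(0.9813 - 3.8281) = 0.0324
  grad(y) = 2.0647, v = y - alpha*grad = -0.5292
  prox(v) = soft_thresh(-0.5292, 0.2203) = -0.3089
Iteration 3: beta = 0.5, y = -0.3089 + 0.5*(-0.3089 - 0.9813) = -0.954
  grad(y) = 0.0919, v = y - alpha*grad = -0.979
  prox(v) = soft_thresh(-0.979, 0.2203) = -0.7587
Iteration 4: beta = 0.6, y = -0.7587 + 0.6*(-0.7587 + 0.3089) = -1.0286
  grad(y) = -0.0572, v = y - alpha*grad = -1.013
  prox(v) = soft_thresh(-1.013, 0.2203) = -0.7927
f(x_4) = 1*(-0.7927)^2 + 2*(-0.7927) + 0.81*|-0.7927| = -0.3149


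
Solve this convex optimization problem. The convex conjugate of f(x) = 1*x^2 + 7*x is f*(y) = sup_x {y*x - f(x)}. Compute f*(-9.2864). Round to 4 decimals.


f*(y) = sup_x {y*x - a*x^2 - b*x} = sup_x {(y-b)*x - a*x^2}
FOC: (y - b) - 2a*x = 0 => x* = (y - b)/(2a)
x* = (-9.2864 - 7)/(2*1) = -8.1432
f*(-9.2864) = (y-b)^2/(4a) = (-9.2864 - 7)^2/(4*1)
= 265.2468/4 = 66.3117


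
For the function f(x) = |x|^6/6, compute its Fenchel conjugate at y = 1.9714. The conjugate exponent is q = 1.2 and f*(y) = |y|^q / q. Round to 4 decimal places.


The conjugate exponent q satisfies 1/p + 1/q = 1.
p = 6, so q = 6/(6 - 1) = 1.2
|y|^q = 1.9714^1.2 = 2.258
f*(1.9714) = 2.258 / 1.2 = 1.8817


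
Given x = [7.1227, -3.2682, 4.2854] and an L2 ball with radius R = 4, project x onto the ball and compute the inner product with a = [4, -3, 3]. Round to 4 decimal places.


Step 1: Compute ||x|| (intermediates to 6 decimals).
||x|| = sqrt(7.1227^2 + (-3.2682)^2 + 4.2854^2) = 8.931889
Step 2: Project.
Since ||x|| > R, scale = R/||x|| = 4/8.931889 = 0.447834, proj(x) = scale * x
proj(x) = [3.189787, -1.463611, 1.919148]
Step 3: Dot product.
a^T * proj(x) = 4*3.189787 - 3*(-1.463611) + 3*1.919148 = 22.9074


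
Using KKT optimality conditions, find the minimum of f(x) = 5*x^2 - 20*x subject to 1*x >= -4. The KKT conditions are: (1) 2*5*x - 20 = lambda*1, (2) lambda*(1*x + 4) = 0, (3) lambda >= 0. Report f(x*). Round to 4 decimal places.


Step 1: Try lambda = 0 (constraint inactive).
Stationarity: 2*5*x - 20 = 0
x* = 20/(2*5) = 2.0
Check constraint: 1*2.0 = 2.0 >= -4 -- satisfied.
Step 2: Compute optimal value.
f(x*) = 5*2.0^2 - 20*2.0 = -20.0


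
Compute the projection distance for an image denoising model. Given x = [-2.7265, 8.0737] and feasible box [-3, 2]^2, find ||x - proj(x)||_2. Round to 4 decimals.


Project each component onto [-3, 2].
clip(-2.7265) = -2.7265, clip(8.0737) = 2.0
Projection = [-2.7265, 2.0]
Squared diffs: [0.0, 36.8898]
Distance = sqrt(36.8898) = 6.0737


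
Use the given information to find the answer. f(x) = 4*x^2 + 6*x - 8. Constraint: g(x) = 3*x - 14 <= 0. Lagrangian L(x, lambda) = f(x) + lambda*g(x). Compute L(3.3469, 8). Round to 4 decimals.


Step 1: Evaluate f(x).
f(3.3469) = 4*3.3469^2 + 6*3.3469 - 8 = 56.8884
Step 2: Evaluate g(x).
g(3.3469) = 3*3.3469 - 14 = -3.9593
Step 3: Compute Lagrangian.
L = 56.8884 + 8*-3.9593 = 25.214


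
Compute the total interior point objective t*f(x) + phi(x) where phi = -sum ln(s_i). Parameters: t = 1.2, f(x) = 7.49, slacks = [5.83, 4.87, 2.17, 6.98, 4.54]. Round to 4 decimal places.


Step 1: Compute log-barrier.
ln values: [1.763, 1.5831, 0.7747, 1.943, 1.5129]
phi = -(1.763 + 1.5831 + 0.7747 + 1.943 + 1.5129) = -7.5768
Step 2: Compute augmented objective.
t*f(x) = 1.2*7.49 = 8.988
Total = 8.988 - 7.5768 = 1.4112


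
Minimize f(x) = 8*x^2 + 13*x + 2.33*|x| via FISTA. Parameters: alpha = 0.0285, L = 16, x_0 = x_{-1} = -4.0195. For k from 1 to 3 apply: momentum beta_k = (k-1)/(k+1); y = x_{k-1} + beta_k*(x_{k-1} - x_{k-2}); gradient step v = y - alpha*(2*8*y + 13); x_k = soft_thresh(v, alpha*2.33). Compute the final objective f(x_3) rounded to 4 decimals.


FISTA on f(x) = 8*x^2 + 13*x + 2.33*|x|
L = 16, alpha = 0.0285
Iteration 1: beta = 0.0, y = -4.0195 + 0.0*(-4.0195 + 4.0195) = -4.0195
  grad(y) = -51.312, v = y - alpha*grad = -2.5571
  prox(v) = soft_thresh(-2.5571, 0.0664) = -2.4907
Iteration 2: beta = 0.3333, y = -2.4907 + 0.3333*(-2.4907 + 4.0195) = -1.9811
  grad(y) = -18.6977, v = y - alpha*grad = -1.4482
  prox(v) = soft_thresh(-1.4482, 0.0664) = -1.3818
Iteration 3: beta = 0.5, y = -1.3818 + 0.5*(-1.3818 + 2.4907) = -0.8274
  grad(y) = -0.2379, v = y - alpha*grad = -0.8206
  prox(v) = soft_thresh(-0.8206, 0.0664) = -0.7542
f(x_3) = 8*(-0.7542)^2 + 13*(-0.7542) + 2.33*|-0.7542| = -3.4968


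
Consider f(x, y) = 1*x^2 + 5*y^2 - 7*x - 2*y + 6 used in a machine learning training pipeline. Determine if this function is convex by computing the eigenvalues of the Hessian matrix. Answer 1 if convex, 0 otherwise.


The Hessian of f(x,y) = 1*x^2 + 5*y^2 - 7*x - 2*y + 6 is:
H = [[2, 0], [0, 10]]
Trace = 2 + 10 = 12
Determinant = 2*10 - (0)^2 = 20
Discriminant = (12)^2 - 4*20 = 64.0
Eigenvalues: lambda_1 = 2.0, lambda_2 = 10.0
The function is convex.

1


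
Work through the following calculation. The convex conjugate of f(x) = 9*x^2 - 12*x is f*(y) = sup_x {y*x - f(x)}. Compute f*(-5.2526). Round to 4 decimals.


f*(y) = sup_x {y*x - a*x^2 - b*x} = sup_x {(y-b)*x - a*x^2}
FOC: (y - b) - 2a*x = 0 => x* = (y - b)/(2a)
x* = (-5.2526 + 12)/(2*9) = 0.3749
f*(-5.2526) = (y-b)^2/(4a) = (-5.2526 + 12)^2/(4*9)
= 45.5274/36 = 1.2647


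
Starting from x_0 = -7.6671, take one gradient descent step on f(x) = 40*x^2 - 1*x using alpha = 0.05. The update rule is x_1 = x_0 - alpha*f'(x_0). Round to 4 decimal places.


We compute the gradient at x_0 and apply the update.
f'(x) = 80*x - 1
f'(-7.6671) = 80*-7.6671 - 1 = -614.368
x_1 = -7.6671 - 0.05*-614.368 = 23.0513


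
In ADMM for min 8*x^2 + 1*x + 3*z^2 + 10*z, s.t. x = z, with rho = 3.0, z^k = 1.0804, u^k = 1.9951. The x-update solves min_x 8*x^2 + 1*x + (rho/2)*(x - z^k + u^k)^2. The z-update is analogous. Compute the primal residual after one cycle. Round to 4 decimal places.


ADMM iteration with rho = 3.0, z^k = 1.0804, u^k = 1.9951
Step 1: x-update.
Minimize 8*x^2 + 1*x + (3.0/2)*(x - 1.0804 + 1.9951)^2
FOC: (2*8 + 3.0)*x = -1 + 3.0*(1.0804 - 1.9951)
x^{k+1} = -0.1971
Step 2: z-update.
Minimize 3*z^2 + 10*z + (3.0/2)*(-0.1971 - z + 1.9951)^2
FOC: (2*3 + 3.0)*z = -10 + 3.0*(-0.1971 + 1.9951)
z^{k+1} = -0.5118
Step 3: u-update.
u^{k+1} = 1.9951 - 0.1971 + 0.5118 = 2.3098
Step 4: Primal residual = |-0.1971 + 0.5118| = 0.3147


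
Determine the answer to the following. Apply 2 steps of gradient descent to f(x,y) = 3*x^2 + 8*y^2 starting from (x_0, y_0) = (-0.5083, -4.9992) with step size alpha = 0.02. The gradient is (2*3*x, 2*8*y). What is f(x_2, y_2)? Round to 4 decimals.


Gradient descent on f(x,y) = 3*x^2 + 8*y^2.
Starting point: (-0.5083, -4.9992), alpha = 0.02
Step 1: grad_x = 2*3*-0.5083 = -3.0498, grad_y = 2*8*-4.9992 = -79.9872
  x_1 = -0.5083 - 0.02*-3.0498 = -0.4473
  y_1 = -4.9992 - 0.02*-79.9872 = -3.3995
Step 2: grad_x = 2*3*-0.4473 = -2.6838, grad_y = 2*8*-3.3995 = -54.3913
  x_2 = -0.4473 - 0.02*-2.6838 = -0.3936
  y_2 = -3.3995 - 0.02*-54.3913 = -2.3116
f(-0.3936, -2.3116) = 3*(-0.3936)^2 + 8*(-2.3116)^2 = 43.2139


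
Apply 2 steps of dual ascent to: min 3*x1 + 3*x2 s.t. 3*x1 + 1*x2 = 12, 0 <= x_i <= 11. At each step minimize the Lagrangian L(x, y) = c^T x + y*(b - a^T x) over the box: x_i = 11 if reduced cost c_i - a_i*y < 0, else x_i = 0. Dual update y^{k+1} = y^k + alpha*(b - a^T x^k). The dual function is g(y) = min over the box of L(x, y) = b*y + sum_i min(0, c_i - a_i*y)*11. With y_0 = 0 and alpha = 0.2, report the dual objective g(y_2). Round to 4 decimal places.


Dual ascent for LP: min 3*x1 + 3*x2, 3*x1 + 1*x2 = 12, 0 <= x_i <= 11
Step 1: y^k = 0.0, reduced costs: (3.0, 3.0)
  x^k = (0.0, 0.0), subgradient = b - a^T x = 12.0
  y^{k+1} = 0.0 + 0.2*12.0 = 2.4
Step 2: y^k = 2.4, reduced costs: (-4.2, 0.6)
  x^k = (11.0, 0.0), subgradient = b - a^T x = -21.0
  y^{k+1} = 2.4 + 0.2*-21.0 = -1.8
Dual objective at y_2 = -1.8: reduced costs (8.4, 4.8), box minimizer x = (0.0, 0.0)
g(y_2) = b*y + (c1 - a1*y)*x1 + (c2 - a2*y)*x2 = 12*(-1.8) + 8.4*0.0 + 4.8*0.0 = -21.6 + 0.0 + 0.0 = -21.6


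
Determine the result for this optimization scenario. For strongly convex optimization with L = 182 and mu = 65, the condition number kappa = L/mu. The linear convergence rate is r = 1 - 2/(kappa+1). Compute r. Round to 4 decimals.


Step 1: Compute the condition number.
kappa = L/mu = 182/65 = 2.8
Step 2: Compute the convergence rate.
r = 1 - 2/(kappa + 1) = 1 - 2*mu/(L + mu) = (L - mu)/(L + mu) = 117/247 = 0.4737


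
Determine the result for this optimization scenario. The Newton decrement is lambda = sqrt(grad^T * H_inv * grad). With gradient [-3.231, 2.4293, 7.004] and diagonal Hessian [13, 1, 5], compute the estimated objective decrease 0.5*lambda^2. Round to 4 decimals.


Step 1: H is diagonal, so H^(-1) * g = [-0.2485, 2.4293, 1.4008].
Step 2: g^T H^(-1) g = sum_i g_i^2 / H_ii
  = (-3.231)^2/13 + (2.4293)^2/1 + (7.004)^2/5
  = 0.803 + 5.9015 + 9.8112 = 16.5157
Step 3: Objective decrease = 0.5 * g^T H^(-1) g = 8.2579


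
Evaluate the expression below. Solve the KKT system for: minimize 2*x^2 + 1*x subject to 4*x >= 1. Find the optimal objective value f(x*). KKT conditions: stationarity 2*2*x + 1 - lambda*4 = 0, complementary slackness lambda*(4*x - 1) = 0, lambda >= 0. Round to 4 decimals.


Step 1: Try lambda = 0 (constraint inactive).
x_unc = -1/(2*2) = -0.25
Check: 4*-0.25 = -1.0 < 1 -- violated!
Step 2: Constraint must be active: 4*x = 1
x* = 1/4 = 0.25
lambda = (2*2*0.25 + 1)/4 = 0.5
Step 3: Compute optimal value.
f(x*) = 2*0.25^2 + 1*0.25 = 0.375


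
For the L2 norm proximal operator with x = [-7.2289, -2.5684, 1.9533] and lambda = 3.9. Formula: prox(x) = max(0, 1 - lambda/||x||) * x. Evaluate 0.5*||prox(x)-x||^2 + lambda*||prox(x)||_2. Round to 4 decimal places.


Step 1: Compute ||x||.
||x|| = 7.9164
Step 2: Compute scaling factor.
scale = max(0, 1 - 3.9/7.9164) = 0.5074
Step 3: prox(x) = [-3.6676, -1.3031, 0.991]
||prox(x)|| = 4.0164
Step 4: Proximal objective.
0.5*||prox-x||^2 = 7.605
lambda*||prox|| = 15.664
Total = 23.2689


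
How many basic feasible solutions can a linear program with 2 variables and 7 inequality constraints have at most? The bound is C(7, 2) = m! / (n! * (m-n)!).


Each vertex corresponds to some choice of n active constraints out of m, so the number of vertices is at most C(m, n) = m! / (n!(m-n)!).
m = 7, n = 2
Numerator: 7 * 6
Denominator: 2! = 2
C(7, 2) = 21


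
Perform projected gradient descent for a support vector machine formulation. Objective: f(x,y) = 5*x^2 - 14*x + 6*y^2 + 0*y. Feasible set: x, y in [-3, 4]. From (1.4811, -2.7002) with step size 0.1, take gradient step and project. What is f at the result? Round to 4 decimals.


Step 1: Compute gradient at (1.4811, -2.7002).
grad_x = 2*5*1.4811 - 14 = 0.811
grad_y = 2*6*-2.7002 + 0 = -32.4024
Step 2: Gradient step.
x_raw = 1.4811 - 0.1*0.811 = 1.4
y_raw = -2.7002 - 0.1*-32.4024 = 0.54
Step 3: Project onto [-3, 4].
x_proj = clip(1.4) = 1.4
y_proj = clip(0.54) = 0.54
Step 4: Evaluate f.
f(1.4, 0.54) = -8.0501


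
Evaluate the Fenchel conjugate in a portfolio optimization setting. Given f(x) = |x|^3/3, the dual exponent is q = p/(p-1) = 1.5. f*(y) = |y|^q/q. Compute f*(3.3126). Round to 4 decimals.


The conjugate exponent q satisfies 1/p + 1/q = 1.
p = 3, so q = 3/(3 - 1) = 1.5
|y|^q = 3.3126^1.5 = 6.0291
f*(3.3126) = 6.0291 / 1.5 = 4.0194


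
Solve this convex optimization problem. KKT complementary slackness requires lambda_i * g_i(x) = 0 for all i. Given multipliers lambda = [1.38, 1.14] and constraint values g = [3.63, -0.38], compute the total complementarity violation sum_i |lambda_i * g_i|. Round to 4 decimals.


KKT complementary slackness check:
lambda_1 * g_1 = 1.38 * 3.63 = 5.0094
lambda_2 * g_2 = 1.14 * -0.38 = -0.4332
Total violation = 5.0094 + 0.4332 = 5.4426


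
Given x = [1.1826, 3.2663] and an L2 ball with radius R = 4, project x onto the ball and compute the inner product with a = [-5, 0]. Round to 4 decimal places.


Step 1: Compute ||x|| (intermediates to 6 decimals).
||x|| = sqrt(1.1826^2 + 3.2663^2) = 3.473796
Step 2: Project.
Since ||x|| <= R, proj = x (no scaling needed).
proj(x) = [1.1826, 3.2663]
Step 3: Dot product.
a^T * proj(x) = -5*1.1826 + 0*3.2663 = -5.913


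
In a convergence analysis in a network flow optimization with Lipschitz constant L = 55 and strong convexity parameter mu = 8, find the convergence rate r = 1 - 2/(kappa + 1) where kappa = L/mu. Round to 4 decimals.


Step 1: Compute the condition number.
kappa = L/mu = 55/8 = 6.875
Step 2: Compute the convergence rate.
r = 1 - 2/(kappa + 1) = 1 - 2*mu/(L + mu) = (L - mu)/(L + mu) = 47/63 = 0.746


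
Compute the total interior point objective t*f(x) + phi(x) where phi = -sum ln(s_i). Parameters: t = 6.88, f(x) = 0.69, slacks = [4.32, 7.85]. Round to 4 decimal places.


Step 1: Compute log-barrier.
ln values: [1.4633, 2.0605]
phi = -(1.4633 + 2.0605) = -3.5238
Step 2: Compute augmented objective.
t*f(x) = 6.88*0.69 = 4.7472
Total = 4.7472 - 3.5238 = 1.2234


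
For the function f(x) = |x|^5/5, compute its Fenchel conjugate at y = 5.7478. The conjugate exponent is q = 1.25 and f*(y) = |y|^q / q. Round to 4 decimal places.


The conjugate exponent q satisfies 1/p + 1/q = 1.
p = 5, so q = 5/(5 - 1) = 1.25
|y|^q = 5.7478^1.25 = 8.8997
f*(5.7478) = 8.8997 / 1.25 = 7.1198


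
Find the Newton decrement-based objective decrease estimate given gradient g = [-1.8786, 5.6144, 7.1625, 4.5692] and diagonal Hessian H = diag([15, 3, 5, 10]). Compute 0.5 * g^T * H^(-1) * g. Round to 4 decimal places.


Step 1: H is diagonal, so H^(-1) * g = [-0.1252, 1.8715, 1.4325, 0.4569].
Step 2: g^T H^(-1) g = sum_i g_i^2 / H_ii
  = (-1.8786)^2/15 + (5.6144)^2/3 + (7.1625)^2/5 + (4.5692)^2/10
  = 0.2353 + 10.5072 + 10.2603 + 2.0878 = 23.0905
Step 3: Objective decrease = 0.5 * g^T H^(-1) g = 11.5452


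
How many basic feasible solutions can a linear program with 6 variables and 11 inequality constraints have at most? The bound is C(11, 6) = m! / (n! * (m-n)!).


Each vertex corresponds to some choice of n active constraints out of m, so the number of vertices is at most C(m, n) = m! / (n!(m-n)!).
m = 11, n = 6
Numerator: 11 * 10 * 9 * 8 * 7 * 6
Denominator: 6! = 720
C(11, 6) = 462


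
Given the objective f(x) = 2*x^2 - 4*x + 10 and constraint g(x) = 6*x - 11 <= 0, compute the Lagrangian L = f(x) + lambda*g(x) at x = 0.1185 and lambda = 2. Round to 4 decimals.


Step 1: Evaluate f(x).
f(0.1185) = 2*0.1185^2 - 4*0.1185 + 10 = 9.5541
Step 2: Evaluate g(x).
g(0.1185) = 6*0.1185 - 11 = -10.289
Step 3: Compute Lagrangian.
L = 9.5541 + 2*-10.289 = -11.0239


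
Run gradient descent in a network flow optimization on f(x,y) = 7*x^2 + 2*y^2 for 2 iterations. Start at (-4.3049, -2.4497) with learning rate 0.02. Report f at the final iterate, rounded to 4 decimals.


Gradient descent on f(x,y) = 7*x^2 + 2*y^2.
Starting point: (-4.3049, -2.4497), alpha = 0.02
Step 1: grad_x = 2*7*-4.3049 = -60.2686, grad_y = 2*2*-2.4497 = -9.7988
  x_1 = -4.3049 - 0.02*-60.2686 = -3.0995
  y_1 = -2.4497 - 0.02*-9.7988 = -2.2537
Step 2: grad_x = 2*7*-3.0995 = -43.3934, grad_y = 2*2*-2.2537 = -9.0149
  x_2 = -3.0995 - 0.02*-43.3934 = -2.2317
  y_2 = -2.2537 - 0.02*-9.0149 = -2.0734
f(-2.2317, -2.0734) = 7*(-2.2317)^2 + 2*(-2.0734)^2 = 43.4603


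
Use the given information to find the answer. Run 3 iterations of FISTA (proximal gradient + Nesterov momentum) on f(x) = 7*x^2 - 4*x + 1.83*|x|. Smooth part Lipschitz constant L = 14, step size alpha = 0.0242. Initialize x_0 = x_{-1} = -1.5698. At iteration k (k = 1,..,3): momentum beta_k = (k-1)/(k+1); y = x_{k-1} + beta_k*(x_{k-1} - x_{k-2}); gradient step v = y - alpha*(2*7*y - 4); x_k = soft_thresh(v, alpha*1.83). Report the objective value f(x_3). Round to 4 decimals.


FISTA on f(x) = 7*x^2 - 4*x + 1.83*|x|
L = 14, alpha = 0.0242
Iteration 1: beta = 0.0, y = -1.5698 + 0.0*(-1.5698 + 1.5698) = -1.5698
  grad(y) = -25.9772, v = y - alpha*grad = -0.9412
  prox(v) = soft_thresh(-0.9412, 0.0443) = -0.8969
Iteration 2: beta = 0.3333, y = -0.8969 + 0.3333*(-0.8969 + 1.5698) = -0.6726
  grad(y) = -13.4158, v = y - alpha*grad = -0.3479
  prox(v) = soft_thresh(-0.3479, 0.0443) = -0.3036
Iteration 3: beta = 0.5, y = -0.3036 + 0.5*(-0.3036 + 0.8969) = -0.007
  grad(y) = -4.0977, v = y - alpha*grad = 0.0922
  prox(v) = soft_thresh(0.0922, 0.0443) = 0.0479
f(x_3) = 7*0.0479^2 - 4*0.0479 + 1.83*|0.0479| = -0.0879


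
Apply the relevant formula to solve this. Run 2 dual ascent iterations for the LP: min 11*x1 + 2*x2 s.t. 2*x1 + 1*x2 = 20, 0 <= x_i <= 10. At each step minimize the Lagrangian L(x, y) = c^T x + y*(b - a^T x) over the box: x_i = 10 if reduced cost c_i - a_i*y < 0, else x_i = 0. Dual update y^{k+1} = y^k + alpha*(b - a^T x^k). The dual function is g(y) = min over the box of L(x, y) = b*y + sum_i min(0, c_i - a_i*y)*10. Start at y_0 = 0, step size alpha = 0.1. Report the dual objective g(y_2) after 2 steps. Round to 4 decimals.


Dual ascent for LP: min 11*x1 + 2*x2, 2*x1 + 1*x2 = 20, 0 <= x_i <= 10
Step 1: y^k = 0.0, reduced costs: (11.0, 2.0)
  x^k = (0.0, 0.0), subgradient = b - a^T x = 20.0
  y^{k+1} = 0.0 + 0.1*20.0 = 2.0
Step 2: y^k = 2.0, reduced costs: (7.0, 0.0)
  x^k = (0.0, 0.0), subgradient = b - a^T x = 20.0
  y^{k+1} = 2.0 + 0.1*20.0 = 4.0
Dual objective at y_2 = 4.0: reduced costs (3.0, -2.0), box minimizer x = (0.0, 10.0)
g(y_2) = b*y + (c1 - a1*y)*x1 + (c2 - a2*y)*x2 = 20*4.0 + 3.0*0.0 + (-2.0)*10.0 = 80.0 + 0.0 - 20.0 = 60.0


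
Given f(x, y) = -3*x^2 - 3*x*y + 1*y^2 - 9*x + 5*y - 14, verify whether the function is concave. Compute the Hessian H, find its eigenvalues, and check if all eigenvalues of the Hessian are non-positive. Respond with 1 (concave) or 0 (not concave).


The Hessian of f(x,y) = -3*x^2 - 3*x*y + 1*y^2 - 9*x + 5*y - 14 is:
H = [[-6, -3], [-3, 2]]
Trace = -6 + 2 = -4
Determinant = -6*2 - (-3)^2 = -21
Discriminant = (-4)^2 - 4*-21 = 100.0
Eigenvalues: lambda_1 = -7.0, lambda_2 = 3.0
The function is not concave.

0


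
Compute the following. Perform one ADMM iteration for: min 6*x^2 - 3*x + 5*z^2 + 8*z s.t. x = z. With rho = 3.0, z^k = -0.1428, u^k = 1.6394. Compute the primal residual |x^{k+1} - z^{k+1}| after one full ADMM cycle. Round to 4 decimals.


ADMM iteration with rho = 3.0, z^k = -0.1428, u^k = 1.6394
Step 1: x-update.
Minimize 6*x^2 - 3*x + (3.0/2)*(x + 0.1428 + 1.6394)^2
FOC: (2*6 + 3.0)*x = 3 + 3.0*(-0.1428 - 1.6394)
x^{k+1} = -0.1564
Step 2: z-update.
Minimize 5*z^2 + 8*z + (3.0/2)*(-0.1564 - z + 1.6394)^2
FOC: (2*5 + 3.0)*z = -8 + 3.0*(-0.1564 + 1.6394)
z^{k+1} = -0.2732
Step 3: u-update.
u^{k+1} = 1.6394 - 0.1564 + 0.2732 = 1.7561
Step 4: Primal residual = |-0.1564 + 0.2732| = 0.1167


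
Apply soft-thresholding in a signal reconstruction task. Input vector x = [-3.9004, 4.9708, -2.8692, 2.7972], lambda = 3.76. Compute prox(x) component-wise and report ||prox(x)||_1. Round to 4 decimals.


Soft-thresholding with lambda = 3.76:
prox(-3.9004) = sign(-3.9004)*max(|-3.9004| - 3.76, 0) = -0.1404
prox(4.9708) = sign(4.9708)*max(|4.9708| - 3.76, 0) = 1.2108
prox(-2.8692) = sign(-2.8692)*max(|-2.8692| - 3.76, 0) = 0.0
prox(2.7972) = sign(2.7972)*max(|2.7972| - 3.76, 0) = 0.0
prox(x) = [-0.1404, 1.2108, 0.0, 0.0]
||prox(x)||_1 = 0.1404 + 1.2108 + 0.0 + 0.0 = 1.3512


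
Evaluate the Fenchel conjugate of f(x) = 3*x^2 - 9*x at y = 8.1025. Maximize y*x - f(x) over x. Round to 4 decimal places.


f*(y) = sup_x {y*x - a*x^2 - b*x} = sup_x {(y-b)*x - a*x^2}
FOC: (y - b) - 2a*x = 0 => x* = (y - b)/(2a)
x* = (8.1025 + 9)/(2*3) = 2.8504
f*(8.1025) = (y-b)^2/(4a) = (8.1025 + 9)^2/(4*3)
= 292.4955/12 = 24.3746


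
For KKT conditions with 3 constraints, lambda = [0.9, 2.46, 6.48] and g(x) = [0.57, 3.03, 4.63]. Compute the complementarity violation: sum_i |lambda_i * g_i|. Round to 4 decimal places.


KKT complementary slackness check:
lambda_1 * g_1 = 0.9 * 0.57 = 0.513
lambda_2 * g_2 = 2.46 * 3.03 = 7.4538
lambda_3 * g_3 = 6.48 * 4.63 = 30.0024
Total violation = 0.513 + 7.4538 + 30.0024 = 37.9692


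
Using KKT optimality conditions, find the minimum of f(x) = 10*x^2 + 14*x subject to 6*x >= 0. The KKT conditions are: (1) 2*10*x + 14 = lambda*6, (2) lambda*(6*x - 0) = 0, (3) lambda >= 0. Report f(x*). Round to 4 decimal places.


Step 1: Try lambda = 0 (constraint inactive).
x_unc = -14/(2*10) = -0.7
Check: 6*-0.7 = -4.2 < 0 -- violated!
Step 2: Constraint must be active: 6*x = 0
x* = 0/6 = 0.0
lambda = (2*10*0.0 + 14)/6 = 2.3333
Step 3: Compute optimal value.
f(x*) = 10*0.0^2 + 14*0.0 = 0.0


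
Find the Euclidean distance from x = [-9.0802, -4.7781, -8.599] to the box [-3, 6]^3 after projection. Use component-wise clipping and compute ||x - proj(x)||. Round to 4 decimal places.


Project each component onto [-3, 6].
clip(-9.0802) = -3.0, clip(-4.7781) = -3.0, clip(-8.599) = -3.0
Projection = [-3.0, -3.0, -3.0]
Squared diffs: [36.9688, 3.1616, 31.3488]
Distance = sqrt(71.4792) = 8.4545


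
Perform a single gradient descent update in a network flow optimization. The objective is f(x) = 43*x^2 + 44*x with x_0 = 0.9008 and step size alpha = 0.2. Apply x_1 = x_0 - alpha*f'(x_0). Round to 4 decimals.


We compute the gradient at x_0 and apply the update.
f'(x) = 86*x + 44
f'(0.9008) = 86*0.9008 + 44 = 121.4688
x_1 = 0.9008 - 0.2*121.4688 = -23.393


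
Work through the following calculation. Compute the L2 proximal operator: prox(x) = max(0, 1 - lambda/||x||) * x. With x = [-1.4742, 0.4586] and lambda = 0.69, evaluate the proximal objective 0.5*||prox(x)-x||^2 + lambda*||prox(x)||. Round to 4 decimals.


Step 1: Compute ||x||.
||x|| = 1.5439
Step 2: Compute scaling factor.
scale = max(0, 1 - 0.69/1.5439) = 0.5531
Step 3: prox(x) = [-0.8153, 0.2536]
||prox(x)|| = 0.8539
Step 4: Proximal objective.
0.5*||prox-x||^2 = 0.2381
lambda*||prox|| = 0.5892
Total = 0.8272


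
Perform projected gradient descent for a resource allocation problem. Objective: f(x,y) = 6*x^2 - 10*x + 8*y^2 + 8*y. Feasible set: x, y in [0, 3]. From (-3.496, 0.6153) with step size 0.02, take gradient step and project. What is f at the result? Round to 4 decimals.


Step 1: Compute gradient at (-3.496, 0.6153).
grad_x = 2*6*-3.496 - 10 = -51.952
grad_y = 2*8*0.6153 + 8 = 17.8448
Step 2: Gradient step.
x_raw = -3.496 - 0.02*-51.952 = -2.457
y_raw = 0.6153 - 0.02*17.8448 = 0.2584
Step 3: Project onto [0, 3].
x_proj = clip(-2.457) = 0.0
y_proj = clip(0.2584) = 0.2584
Step 4: Evaluate f.
f(0.0, 0.2584) = 2.6014


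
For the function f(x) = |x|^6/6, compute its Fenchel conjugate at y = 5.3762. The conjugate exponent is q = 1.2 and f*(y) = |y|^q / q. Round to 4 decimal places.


The conjugate exponent q satisfies 1/p + 1/q = 1.
p = 6, so q = 6/(6 - 1) = 1.2
|y|^q = 5.3762^1.2 = 7.5261
f*(5.3762) = 7.5261 / 1.2 = 6.2718


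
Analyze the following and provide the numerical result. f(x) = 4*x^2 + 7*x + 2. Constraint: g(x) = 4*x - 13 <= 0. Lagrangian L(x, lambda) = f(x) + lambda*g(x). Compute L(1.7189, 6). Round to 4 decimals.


Step 1: Evaluate f(x).
f(1.7189) = 4*1.7189^2 + 7*1.7189 + 2 = 25.8508
Step 2: Evaluate g(x).
g(1.7189) = 4*1.7189 - 13 = -6.1244
Step 3: Compute Lagrangian.
L = 25.8508 + 6*-6.1244 = -10.8956


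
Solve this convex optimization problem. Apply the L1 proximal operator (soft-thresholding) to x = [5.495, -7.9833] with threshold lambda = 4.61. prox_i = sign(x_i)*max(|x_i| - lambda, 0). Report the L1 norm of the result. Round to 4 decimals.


Soft-thresholding with lambda = 4.61:
prox(5.495) = sign(5.495)*max(|5.495| - 4.61, 0) = 0.885
prox(-7.9833) = sign(-7.9833)*max(|-7.9833| - 4.61, 0) = -3.3733
prox(x) = [0.885, -3.3733]
||prox(x)||_1 = 0.885 + 3.3733 = 4.2583


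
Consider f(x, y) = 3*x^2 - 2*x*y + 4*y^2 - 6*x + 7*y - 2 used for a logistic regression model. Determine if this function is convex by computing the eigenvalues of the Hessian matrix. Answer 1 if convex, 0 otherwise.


The Hessian of f(x,y) = 3*x^2 - 2*x*y + 4*y^2 - 6*x + 7*y - 2 is:
H = [[6, -2], [-2, 8]]
Trace = 6 + 8 = 14
Determinant = 6*8 - (-2)^2 = 44
Discriminant = (14)^2 - 4*44 = 20.0
Eigenvalues: lambda_1 = 4.7639, lambda_2 = 9.2361
The function is convex.

1


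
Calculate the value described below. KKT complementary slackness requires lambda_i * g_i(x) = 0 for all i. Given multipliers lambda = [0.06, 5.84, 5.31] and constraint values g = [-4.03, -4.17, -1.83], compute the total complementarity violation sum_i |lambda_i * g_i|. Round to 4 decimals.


KKT complementary slackness check:
lambda_1 * g_1 = 0.06 * -4.03 = -0.2418
lambda_2 * g_2 = 5.84 * -4.17 = -24.3528
lambda_3 * g_3 = 5.31 * -1.83 = -9.7173
Total violation = 0.2418 + 24.3528 + 9.7173 = 34.3119


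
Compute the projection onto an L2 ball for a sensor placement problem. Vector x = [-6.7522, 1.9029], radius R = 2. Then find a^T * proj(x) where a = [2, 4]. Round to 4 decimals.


Step 1: Compute ||x|| (intermediates to 6 decimals).
||x|| = sqrt((-6.7522)^2 + 1.9029^2) = 7.015214
Step 2: Project.
Since ||x|| > R, scale = R/||x|| = 2/7.015214 = 0.285095, proj(x) = scale * x
proj(x) = [-1.925018, 0.542507]
Step 3: Dot product.
a^T * proj(x) = 2*(-1.925018) + 4*0.542507 = -1.68


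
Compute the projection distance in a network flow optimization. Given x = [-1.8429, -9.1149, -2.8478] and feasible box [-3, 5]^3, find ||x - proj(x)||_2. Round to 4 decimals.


Project each component onto [-3, 5].
clip(-1.8429) = -1.8429, clip(-9.1149) = -3.0, clip(-2.8478) = -2.8478
Projection = [-1.8429, -3.0, -2.8478]
Squared diffs: [0.0, 37.392, 0.0]
Distance = sqrt(37.392) = 6.1149


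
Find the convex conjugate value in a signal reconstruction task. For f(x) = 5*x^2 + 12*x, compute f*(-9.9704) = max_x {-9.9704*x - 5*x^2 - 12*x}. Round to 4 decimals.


f*(y) = sup_x {y*x - a*x^2 - b*x} = sup_x {(y-b)*x - a*x^2}
FOC: (y - b) - 2a*x = 0 => x* = (y - b)/(2a)
x* = (-9.9704 - 12)/(2*5) = -2.197
f*(-9.9704) = (y-b)^2/(4a) = (-9.9704 - 12)^2/(4*5)
= 482.6985/20 = 24.1349


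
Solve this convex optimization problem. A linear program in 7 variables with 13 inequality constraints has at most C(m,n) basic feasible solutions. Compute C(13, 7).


Each vertex corresponds to some choice of n active constraints out of m, so the number of vertices is at most C(m, n) = m! / (n!(m-n)!).
m = 13, n = 7
Numerator: 13 * 12 * 11 * 10 * 9 * 8 * 7
Denominator: 7! = 5040
C(13, 7) = 1716


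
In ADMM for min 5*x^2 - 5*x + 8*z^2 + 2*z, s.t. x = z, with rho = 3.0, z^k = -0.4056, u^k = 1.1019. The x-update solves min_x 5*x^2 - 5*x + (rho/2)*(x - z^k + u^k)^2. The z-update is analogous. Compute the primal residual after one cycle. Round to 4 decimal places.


ADMM iteration with rho = 3.0, z^k = -0.4056, u^k = 1.1019
Step 1: x-update.
Minimize 5*x^2 - 5*x + (3.0/2)*(x + 0.4056 + 1.1019)^2
FOC: (2*5 + 3.0)*x = 5 + 3.0*(-0.4056 - 1.1019)
x^{k+1} = 0.0367
Step 2: z-update.
Minimize 8*z^2 + 2*z + (3.0/2)*(0.0367 - z + 1.1019)^2
FOC: (2*8 + 3.0)*z = -2 + 3.0*(0.0367 + 1.1019)
z^{k+1} = 0.0745
Step 3: u-update.
u^{k+1} = 1.1019 + 0.0367 - 0.0745 = 1.0641
Step 4: Primal residual = |0.0367 - 0.0745| = 0.0378


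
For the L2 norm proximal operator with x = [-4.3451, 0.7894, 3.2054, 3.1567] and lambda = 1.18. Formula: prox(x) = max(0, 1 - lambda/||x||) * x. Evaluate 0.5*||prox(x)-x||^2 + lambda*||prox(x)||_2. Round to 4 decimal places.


Step 1: Compute ||x||.
||x|| = 6.3042
Step 2: Compute scaling factor.
scale = max(0, 1 - 1.18/6.3042) = 0.8128
Step 3: prox(x) = [-3.5318, 0.6416, 2.6054, 2.5658]
||prox(x)|| = 5.1242
Step 4: Proximal objective.
0.5*||prox-x||^2 = 0.6962
lambda*||prox|| = 6.0466
Total = 6.7427


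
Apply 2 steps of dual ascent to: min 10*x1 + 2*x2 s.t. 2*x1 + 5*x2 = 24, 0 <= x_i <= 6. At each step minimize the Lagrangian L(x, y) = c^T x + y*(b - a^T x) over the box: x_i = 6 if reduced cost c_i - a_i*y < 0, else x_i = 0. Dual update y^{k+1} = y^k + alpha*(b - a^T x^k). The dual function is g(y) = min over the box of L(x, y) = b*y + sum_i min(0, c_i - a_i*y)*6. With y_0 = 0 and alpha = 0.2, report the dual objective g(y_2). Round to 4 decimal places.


Dual ascent for LP: min 10*x1 + 2*x2, 2*x1 + 5*x2 = 24, 0 <= x_i <= 6
Step 1: y^k = 0.0, reduced costs: (10.0, 2.0)
  x^k = (0.0, 0.0), subgradient = b - a^T x = 24.0
  y^{k+1} = 0.0 + 0.2*24.0 = 4.8
Step 2: y^k = 4.8, reduced costs: (0.4, -22.0)
  x^k = (0.0, 6.0), subgradient = b - a^T x = -6.0
  y^{k+1} = 4.8 + 0.2*-6.0 = 3.6
Dual objective at y_2 = 3.6: reduced costs (2.8, -16.0), box minimizer x = (0.0, 6.0)
g(y_2) = b*y + (c1 - a1*y)*x1 + (c2 - a2*y)*x2 = 24*3.6 + 2.8*0.0 + (-16.0)*6.0 = 86.4 + 0.0 - 96.0 = -9.6


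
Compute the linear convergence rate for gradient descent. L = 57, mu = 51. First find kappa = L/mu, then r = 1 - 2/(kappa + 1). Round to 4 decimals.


Step 1: Compute the condition number.
kappa = L/mu = 57/51 = 1.1176
Step 2: Compute the convergence rate.
r = 1 - 2/(kappa + 1) = 1 - 2*mu/(L + mu) = (L - mu)/(L + mu) = 6/108 = 0.0556


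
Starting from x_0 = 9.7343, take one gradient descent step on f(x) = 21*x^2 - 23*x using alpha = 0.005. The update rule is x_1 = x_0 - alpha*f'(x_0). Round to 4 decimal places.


We compute the gradient at x_0 and apply the update.
f'(x) = 42*x - 23
f'(9.7343) = 42*9.7343 - 23 = 385.8406
x_1 = 9.7343 - 0.005*385.8406 = 7.8051


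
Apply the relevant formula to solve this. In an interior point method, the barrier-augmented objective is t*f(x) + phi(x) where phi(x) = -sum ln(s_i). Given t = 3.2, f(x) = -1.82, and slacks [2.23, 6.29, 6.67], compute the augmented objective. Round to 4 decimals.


Step 1: Compute log-barrier.
ln values: [0.802, 1.839, 1.8976]
phi = -(0.802 + 1.839 + 1.8976) = -4.5386
Step 2: Compute augmented objective.
t*f(x) = 3.2*-1.82 = -5.824
Total = -5.824 - 4.5386 = -10.3626


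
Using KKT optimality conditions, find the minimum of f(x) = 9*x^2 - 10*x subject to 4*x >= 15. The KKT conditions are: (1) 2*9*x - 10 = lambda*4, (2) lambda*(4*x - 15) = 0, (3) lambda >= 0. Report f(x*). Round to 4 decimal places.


Step 1: Try lambda = 0 (constraint inactive).
x_unc = 10/(2*9) = 0.5556
Check: 4*0.5556 = 2.2224 < 15 -- violated!
Step 2: Constraint must be active: 4*x = 15
x* = 15/4 = 3.75
lambda = (2*9*3.75 - 10)/4 = 14.375
Step 3: Compute optimal value.
f(x*) = 9*3.75^2 - 10*3.75 = 89.0625


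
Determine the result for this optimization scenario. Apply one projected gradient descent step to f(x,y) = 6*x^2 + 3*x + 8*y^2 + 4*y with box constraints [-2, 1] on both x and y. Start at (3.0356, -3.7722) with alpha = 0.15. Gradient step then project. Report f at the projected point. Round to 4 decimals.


Step 1: Compute gradient at (3.0356, -3.7722).
grad_x = 2*6*3.0356 + 3 = 39.4272
grad_y = 2*8*-3.7722 + 4 = -56.3552
Step 2: Gradient step.
x_raw = 3.0356 - 0.15*39.4272 = -2.8785
y_raw = -3.7722 - 0.15*-56.3552 = 4.6811
Step 3: Project onto [-2, 1].
x_proj = clip(-2.8785) = -2.0
y_proj = clip(4.6811) = 1.0
Step 4: Evaluate f.
f(-2.0, 1.0) = 30.0


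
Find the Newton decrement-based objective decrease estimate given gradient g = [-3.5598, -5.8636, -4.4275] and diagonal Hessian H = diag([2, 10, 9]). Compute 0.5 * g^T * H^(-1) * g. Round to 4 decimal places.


Step 1: H is diagonal, so H^(-1) * g = [-1.7799, -0.5864, -0.4919].
Step 2: g^T H^(-1) g = sum_i g_i^2 / H_ii
  = (-3.5598)^2/2 + (-5.8636)^2/10 + (-4.4275)^2/9
  = 6.3361 + 3.4382 + 2.1781 = 11.9524
Step 3: Objective decrease = 0.5 * g^T H^(-1) g = 5.9762


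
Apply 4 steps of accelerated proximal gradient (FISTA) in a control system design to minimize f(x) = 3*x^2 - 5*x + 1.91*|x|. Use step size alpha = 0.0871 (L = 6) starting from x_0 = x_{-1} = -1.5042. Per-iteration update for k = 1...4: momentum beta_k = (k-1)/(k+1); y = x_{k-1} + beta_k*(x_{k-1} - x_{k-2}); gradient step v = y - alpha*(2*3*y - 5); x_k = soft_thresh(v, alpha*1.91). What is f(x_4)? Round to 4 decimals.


FISTA on f(x) = 3*x^2 - 5*x + 1.91*|x|
L = 6, alpha = 0.0871
Iteration 1: beta = 0.0, y = -1.5042 + 0.0*(-1.5042 + 1.5042) = -1.5042
  grad(y) = -14.0252, v = y - alpha*grad = -0.2826
  prox(v) = soft_thresh(-0.2826, 0.1664) = -0.1162
Iteration 2: beta = 0.3333, y = -0.1162 + 0.3333*(-0.1162 + 1.5042) = 0.3464
  grad(y) = -2.9216, v = y - alpha*grad = 0.6009
  prox(v) = soft_thresh(0.6009, 0.1664) = 0.4345
Iteration 3: beta = 0.5, y = 0.4345 + 0.5*(0.4345 + 0.1162) = 0.7099
  grad(y) = -0.7406, v = y - alpha*grad = 0.7744
  prox(v) = soft_thresh(0.7744, 0.1664) = 0.608
Iteration 4: beta = 0.6, y = 0.608 + 0.6*(0.608 - 0.4345) = 0.7122
  grad(y) = -0.727, v = y - alpha*grad = 0.7755
  prox(v) = soft_thresh(0.7755, 0.1664) = 0.6091
f(x_4) = 3*0.6091^2 - 5*0.6091 + 1.91*|0.6091| = -0.7691


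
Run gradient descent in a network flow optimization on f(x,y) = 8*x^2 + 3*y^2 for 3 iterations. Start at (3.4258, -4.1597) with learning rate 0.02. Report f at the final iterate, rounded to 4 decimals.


Gradient descent on f(x,y) = 8*x^2 + 3*y^2.
Starting point: (3.4258, -4.1597), alpha = 0.02
Step 1: grad_x = 2*8*3.4258 = 54.8128, grad_y = 2*3*-4.1597 = -24.9582
  x_1 = 3.4258 - 0.02*54.8128 = 2.3295
  y_1 = -4.1597 - 0.02*-24.9582 = -3.6605
Step 2: grad_x = 2*8*2.3295 = 37.2727, grad_y = 2*3*-3.6605 = -21.9632
  x_2 = 2.3295 - 0.02*37.2727 = 1.5841
  y_2 = -3.6605 - 0.02*-21.9632 = -3.2213
Step 3: grad_x = 2*8*1.5841 = 25.3454, grad_y = 2*3*-3.2213 = -19.3276
  x_3 = 1.5841 - 0.02*25.3454 = 1.0772
  y_3 = -3.2213 - 0.02*-19.3276 = -2.8347
f(1.0772, -2.8347) = 8*1.0772^2 + 3*(-2.8347)^2 = 33.3895


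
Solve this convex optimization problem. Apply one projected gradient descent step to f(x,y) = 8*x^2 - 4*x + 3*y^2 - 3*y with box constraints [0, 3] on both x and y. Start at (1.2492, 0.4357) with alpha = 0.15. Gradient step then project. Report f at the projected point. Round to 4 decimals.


Step 1: Compute gradient at (1.2492, 0.4357).
grad_x = 2*8*1.2492 - 4 = 15.9872
grad_y = 2*3*0.4357 - 3 = -0.3858
Step 2: Gradient step.
x_raw = 1.2492 - 0.15*15.9872 = -1.1489
y_raw = 0.4357 - 0.15*-0.3858 = 0.4936
Step 3: Project onto [0, 3].
x_proj = clip(-1.1489) = 0.0
y_proj = clip(0.4936) = 0.4936
Step 4: Evaluate f.
f(0.0, 0.4936) = -0.7499


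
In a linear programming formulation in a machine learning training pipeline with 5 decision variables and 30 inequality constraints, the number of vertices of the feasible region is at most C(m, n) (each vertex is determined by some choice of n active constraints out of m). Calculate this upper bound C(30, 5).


Each vertex corresponds to some choice of n active constraints out of m, so the number of vertices is at most C(m, n) = m! / (n!(m-n)!).
m = 30, n = 5
Numerator: 30 * 29 * 28 * 27 * 26
Denominator: 5! = 120
C(30, 5) = 142506


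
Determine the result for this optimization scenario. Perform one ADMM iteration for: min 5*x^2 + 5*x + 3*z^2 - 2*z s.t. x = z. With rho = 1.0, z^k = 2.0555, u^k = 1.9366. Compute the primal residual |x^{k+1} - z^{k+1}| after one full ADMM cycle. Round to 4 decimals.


ADMM iteration with rho = 1.0, z^k = 2.0555, u^k = 1.9366
Step 1: x-update.
Minimize 5*x^2 + 5*x + (1.0/2)*(x - 2.0555 + 1.9366)^2
FOC: (2*5 + 1.0)*x = -5 + 1.0*(2.0555 - 1.9366)
x^{k+1} = -0.4437
Step 2: z-update.
Minimize 3*z^2 - 2*z + (1.0/2)*(-0.4437 - z + 1.9366)^2
FOC: (2*3 + 1.0)*z = 2 + 1.0*(-0.4437 + 1.9366)
z^{k+1} = 0.499
Step 3: u-update.
u^{k+1} = 1.9366 - 0.4437 - 0.499 = 0.9939
Step 4: Primal residual = |-0.4437 - 0.499| = 0.9427


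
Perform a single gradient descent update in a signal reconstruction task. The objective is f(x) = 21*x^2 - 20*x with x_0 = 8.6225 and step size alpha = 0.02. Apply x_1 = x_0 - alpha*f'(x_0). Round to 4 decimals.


We compute the gradient at x_0 and apply the update.
f'(x) = 42*x - 20
f'(8.6225) = 42*8.6225 - 20 = 342.145
x_1 = 8.6225 - 0.02*342.145 = 1.7796


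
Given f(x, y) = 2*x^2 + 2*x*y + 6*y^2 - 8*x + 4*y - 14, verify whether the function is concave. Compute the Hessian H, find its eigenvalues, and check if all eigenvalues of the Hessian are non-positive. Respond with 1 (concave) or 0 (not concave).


The Hessian of f(x,y) = 2*x^2 + 2*x*y + 6*y^2 - 8*x + 4*y - 14 is:
H = [[4, 2], [2, 12]]
Trace = 4 + 12 = 16
Determinant = 4*12 - (2)^2 = 44
Discriminant = (16)^2 - 4*44 = 80.0
Eigenvalues: lambda_1 = 3.5279, lambda_2 = 12.4721
The function is not concave.

0


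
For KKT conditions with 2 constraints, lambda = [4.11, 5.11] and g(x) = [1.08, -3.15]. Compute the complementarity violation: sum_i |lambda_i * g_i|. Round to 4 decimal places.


KKT complementary slackness check:
lambda_1 * g_1 = 4.11 * 1.08 = 4.4388
lambda_2 * g_2 = 5.11 * -3.15 = -16.0965
Total violation = 4.4388 + 16.0965 = 20.5353


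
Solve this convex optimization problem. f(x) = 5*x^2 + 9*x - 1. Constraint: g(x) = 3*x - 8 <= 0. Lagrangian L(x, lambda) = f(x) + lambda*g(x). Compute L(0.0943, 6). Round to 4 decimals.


Step 1: Evaluate f(x).
f(0.0943) = 5*0.0943^2 + 9*0.0943 - 1 = -0.1068
Step 2: Evaluate g(x).
g(0.0943) = 3*0.0943 - 8 = -7.7171
Step 3: Compute Lagrangian.
L = -0.1068 + 6*-7.7171 = -46.4094


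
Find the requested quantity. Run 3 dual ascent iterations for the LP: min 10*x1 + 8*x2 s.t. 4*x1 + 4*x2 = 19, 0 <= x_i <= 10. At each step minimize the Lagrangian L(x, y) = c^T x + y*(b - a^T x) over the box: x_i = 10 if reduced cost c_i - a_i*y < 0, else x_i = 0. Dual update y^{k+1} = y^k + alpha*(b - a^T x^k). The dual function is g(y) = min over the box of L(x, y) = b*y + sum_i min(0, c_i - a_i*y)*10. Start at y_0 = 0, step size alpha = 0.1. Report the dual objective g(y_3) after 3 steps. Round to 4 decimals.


Dual ascent for LP: min 10*x1 + 8*x2, 4*x1 + 4*x2 = 19, 0 <= x_i <= 10
Step 1: y^k = 0.0, reduced costs: (10.0, 8.0)
  x^k = (0.0, 0.0), subgradient = b - a^T x = 19.0
  y^{k+1} = 0.0 + 0.1*19.0 = 1.9
Step 2: y^k = 1.9, reduced costs: (2.4, 0.4)
  x^k = (0.0, 0.0), subgradient = b - a^T x = 19.0
  y^{k+1} = 1.9 + 0.1*19.0 = 3.8
Step 3: y^k = 3.8, reduced costs: (-5.2, -7.2)
  x^k = (10.0, 10.0), subgradient = b - a^T x = -61.0
  y^{k+1} = 3.8 + 0.1*-61.0 = -2.3
Dual objective at y_3 = -2.3: reduced costs (19.2, 17.2), box minimizer x = (0.0, 0.0)
g(y_3) = b*y + (c1 - a1*y)*x1 + (c2 - a2*y)*x2 = 19*(-2.3) + 19.2*0.0 + 17.2*0.0 = -43.7 + 0.0 + 0.0 = -43.7
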